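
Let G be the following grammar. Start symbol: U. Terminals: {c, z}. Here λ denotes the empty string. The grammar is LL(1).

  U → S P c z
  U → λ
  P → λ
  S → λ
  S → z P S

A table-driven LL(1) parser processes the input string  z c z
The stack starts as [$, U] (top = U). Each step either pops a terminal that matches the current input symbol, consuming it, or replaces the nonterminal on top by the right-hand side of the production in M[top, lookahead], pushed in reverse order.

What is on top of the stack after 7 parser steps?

     Stack          Input    Action
  1  $ U            z c z $  expand U → S P c z
  2  $ z c P S      z c z $  expand S → z P S
  3  $ z c P S P z  z c z $  match z
  4  $ z c P S P    c z $    expand P → λ
  5  $ z c P S      c z $    expand S → λ
  6  $ z c P        c z $    expand P → λ
  7  $ z c          c z $    match c
Stack after step 7: $ z (top = z).

z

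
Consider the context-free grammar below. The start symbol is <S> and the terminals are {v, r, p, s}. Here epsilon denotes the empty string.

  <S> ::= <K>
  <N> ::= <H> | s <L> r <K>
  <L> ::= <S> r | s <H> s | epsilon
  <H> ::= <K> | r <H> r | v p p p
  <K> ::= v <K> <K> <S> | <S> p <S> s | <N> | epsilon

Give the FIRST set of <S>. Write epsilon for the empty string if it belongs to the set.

FIRST(<S>): from <S>::=<K> we get {epsilon, p, r, s, v}. So FIRST(<S>) = {epsilon, p, r, s, v}.
FIRST(<L>): from <L>::=<S> r we get {p, r, s, v}; from <L>::=s <H> s we get {s}; from <L>::=epsilon we get {epsilon}. So FIRST(<L>) = {epsilon, p, r, s, v}.
FIRST(<N>): from <N>::=<H> we get {epsilon, p, r, s, v}; from <N>::=s <L> r <K> we get {s}. So FIRST(<N>) = {epsilon, p, r, s, v}.
FIRST(<K>): from <K>::=v <K> <K> <S> we get {v}; from <K>::=<S> p <S> s we get {p, r, s, v}; from <K>::=<N> we get {epsilon, p, r, s, v}; from <K>::=epsilon we get {epsilon}. So FIRST(<K>) = {epsilon, p, r, s, v}.
FIRST(<H>): from <H>::=<K> we get {epsilon, p, r, s, v}; from <H>::=r <H> r we get {r}; from <H>::=v p p p we get {v}. So FIRST(<H>) = {epsilon, p, r, s, v}.

{epsilon, p, r, s, v}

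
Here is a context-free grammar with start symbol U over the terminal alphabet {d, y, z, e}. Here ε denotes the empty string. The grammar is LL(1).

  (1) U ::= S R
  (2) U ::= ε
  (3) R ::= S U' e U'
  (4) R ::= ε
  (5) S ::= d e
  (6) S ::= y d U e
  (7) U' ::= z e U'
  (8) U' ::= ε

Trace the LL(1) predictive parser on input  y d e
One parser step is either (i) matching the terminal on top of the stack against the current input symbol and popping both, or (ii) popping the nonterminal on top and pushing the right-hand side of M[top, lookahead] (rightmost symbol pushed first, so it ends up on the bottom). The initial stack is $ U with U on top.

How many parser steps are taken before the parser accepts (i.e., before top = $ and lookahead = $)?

step 1: stack=$ U  input=y d e $  — expand U ::= S R
step 2: stack=$ R S  input=y d e $  — expand S ::= y d U e
step 3: stack=$ R e U d y  input=y d e $  — match y
step 4: stack=$ R e U d  input=d e $  — match d
step 5: stack=$ R e U  input=e $  — expand U ::= ε
step 6: stack=$ R e  input=e $  — match e
step 7: stack=$ R  input=$  — expand R ::= ε
Accept reached after 7 steps.

7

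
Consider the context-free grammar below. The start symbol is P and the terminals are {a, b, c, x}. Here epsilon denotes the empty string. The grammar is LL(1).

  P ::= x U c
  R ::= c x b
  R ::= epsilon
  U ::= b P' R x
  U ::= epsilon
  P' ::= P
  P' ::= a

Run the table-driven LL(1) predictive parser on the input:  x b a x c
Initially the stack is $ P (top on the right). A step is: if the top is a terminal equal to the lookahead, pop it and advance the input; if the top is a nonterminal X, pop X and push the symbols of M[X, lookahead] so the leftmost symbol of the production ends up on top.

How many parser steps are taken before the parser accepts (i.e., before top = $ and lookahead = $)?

step 1: stack=$ P  input=x b a x c $  — expand P ::= x U c
step 2: stack=$ c U x  input=x b a x c $  — match x
step 3: stack=$ c U  input=b a x c $  — expand U ::= b P' R x
step 4: stack=$ c x R P' b  input=b a x c $  — match b
step 5: stack=$ c x R P'  input=a x c $  — expand P' ::= a
step 6: stack=$ c x R a  input=a x c $  — match a
step 7: stack=$ c x R  input=x c $  — expand R ::= epsilon
step 8: stack=$ c x  input=x c $  — match x
step 9: stack=$ c  input=c $  — match c
Accept reached after 9 steps.

9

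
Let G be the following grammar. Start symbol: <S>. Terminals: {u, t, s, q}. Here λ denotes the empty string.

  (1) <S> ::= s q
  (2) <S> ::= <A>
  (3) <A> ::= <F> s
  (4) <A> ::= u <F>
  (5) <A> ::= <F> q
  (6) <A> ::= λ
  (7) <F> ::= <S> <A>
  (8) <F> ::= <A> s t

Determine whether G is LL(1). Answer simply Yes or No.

FIRST(<S>) = {λ, q, s, u}
FIRST(<A>) = {λ, q, s, u}
FIRST(<F>) = {λ, q, s, u}
FOLLOW(<S>) = {$, q, s, u}
FOLLOW(<A>) = {$, q, s, u}
FOLLOW(<F>) = {$, q, s, u}
Cell M[<A>, q] receives both <A> ::= <F> s and <A> ::= <F> q and <A> ::= λ — the grammar is not LL(1).

No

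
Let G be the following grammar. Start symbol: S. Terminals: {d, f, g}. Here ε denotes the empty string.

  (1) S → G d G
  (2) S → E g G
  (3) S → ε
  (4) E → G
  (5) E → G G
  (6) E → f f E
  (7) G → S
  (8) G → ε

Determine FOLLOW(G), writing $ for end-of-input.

{$, d, f, g}

FIRST(S) = {ε, d, f, g}  (via G d G, E g G)
FIRST(G) = {ε, d, f, g}  (via S)
FIRST(E) = {ε, d, f, g}  (via G, G G)
FOLLOW(S) includes $ since S is the start symbol.
FOLLOW(E): in S→E g G, E is followed by g G with FIRST {g}; in E→f f E, the suffix after E is empty (adds nothing new). Thus FOLLOW(E) = {g}.
FOLLOW(S): in G→S, the suffix after S is empty, so FOLLOW(S) ⊇ FOLLOW(G) = {$, d, f, g}. Thus FOLLOW(S) = {$, d, f, g}.
FOLLOW(G): in S→G d G (occurrence 1), G is followed by d G with FIRST {d}; in S→G d G (occurrence 2), the suffix after G is empty, so FOLLOW(G) ⊇ FOLLOW(S) = {$, d, f, g}; in S→E g G, the suffix after G is empty, so FOLLOW(G) ⊇ FOLLOW(S) = {$, d, f, g}; in E→G, the suffix after G is empty, so FOLLOW(G) ⊇ FOLLOW(E) = {g}; in E→G G (occurrence 1), G is followed by G with FIRST {ε, d, f, g}; in E→G G (occurrence 1), the suffix after G is nullable, so FOLLOW(G) ⊇ FOLLOW(E) = {g}; in E→G G (occurrence 2), the suffix after G is empty, so FOLLOW(G) ⊇ FOLLOW(E) = {g}. Thus FOLLOW(G) = {$, d, f, g}.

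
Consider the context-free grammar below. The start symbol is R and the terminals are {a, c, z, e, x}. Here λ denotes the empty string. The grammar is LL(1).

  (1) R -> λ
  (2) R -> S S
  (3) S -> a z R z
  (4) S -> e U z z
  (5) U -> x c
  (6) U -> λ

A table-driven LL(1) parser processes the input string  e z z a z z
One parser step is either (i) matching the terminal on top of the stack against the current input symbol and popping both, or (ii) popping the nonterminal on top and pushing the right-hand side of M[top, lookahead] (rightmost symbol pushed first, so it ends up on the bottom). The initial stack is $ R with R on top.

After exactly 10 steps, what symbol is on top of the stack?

z

step 1: stack=$ R  input=e z z a z z $  — expand R -> S S
step 2: stack=$ S S  input=e z z a z z $  — expand S -> e U z z
step 3: stack=$ S z z U e  input=e z z a z z $  — match e
step 4: stack=$ S z z U  input=z z a z z $  — expand U -> λ
step 5: stack=$ S z z  input=z z a z z $  — match z
step 6: stack=$ S z  input=z a z z $  — match z
step 7: stack=$ S  input=a z z $  — expand S -> a z R z
step 8: stack=$ z R z a  input=a z z $  — match a
step 9: stack=$ z R z  input=z z $  — match z
step 10: stack=$ z R  input=z $  — expand R -> λ
Stack after step 10: $ z (top = z).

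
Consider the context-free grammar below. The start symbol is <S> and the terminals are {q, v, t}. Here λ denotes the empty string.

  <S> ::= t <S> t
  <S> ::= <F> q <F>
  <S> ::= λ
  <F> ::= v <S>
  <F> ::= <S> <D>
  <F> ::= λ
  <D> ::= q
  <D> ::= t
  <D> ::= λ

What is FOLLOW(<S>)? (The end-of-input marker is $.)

{$, q, t}

FIRST(<D>) = {λ, q, t}
FIRST(<S>) = {λ, q, t, v}  (via <F> q <F>)
FIRST(<F>) = {λ, q, t, v}  (via <S> <D>)
FOLLOW(<S>) includes $ since <S> is the start symbol.
FOLLOW(<S>): in <S>::=t <S> t, <S> is followed by t with FIRST {t}; in <F>::=v <S>, the suffix after <S> is empty, so FOLLOW(<S>) ⊇ FOLLOW(<F>) = {$, q, t}; in <F>::=<S> <D>, <S> is followed by <D> with FIRST {λ, q, t}; in <F>::=<S> <D>, the suffix after <S> is nullable, so FOLLOW(<S>) ⊇ FOLLOW(<F>) = {$, q, t}. Thus FOLLOW(<S>) = {$, q, t}.
FOLLOW(<F>): in <S>::=<F> q <F> (occurrence 1), <F> is followed by q <F> with FIRST {q}; in <S>::=<F> q <F> (occurrence 2), the suffix after <F> is empty, so FOLLOW(<F>) ⊇ FOLLOW(<S>) = {$, q, t}. Thus FOLLOW(<F>) = {$, q, t}.
FOLLOW(<D>): in <F>::=<S> <D>, the suffix after <D> is empty, so FOLLOW(<D>) ⊇ FOLLOW(<F>) = {$, q, t}. Thus FOLLOW(<D>) = {$, q, t}.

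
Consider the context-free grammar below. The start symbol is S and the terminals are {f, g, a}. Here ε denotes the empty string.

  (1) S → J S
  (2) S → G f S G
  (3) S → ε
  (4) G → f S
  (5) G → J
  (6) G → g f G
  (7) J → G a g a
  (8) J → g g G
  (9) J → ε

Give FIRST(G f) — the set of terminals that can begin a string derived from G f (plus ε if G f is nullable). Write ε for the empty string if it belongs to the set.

{a, f, g}

FIRST(S) = {ε, a, f, g}  (via J S, G f S G)
FIRST(G) = {ε, a, f, g}  (via J)
FIRST(J) = {ε, a, f, g}  (via G a g a)
FIRST(G f): take FIRST of each symbol in turn, carrying on past any symbol whose FIRST contains ε; result {a, f, g}.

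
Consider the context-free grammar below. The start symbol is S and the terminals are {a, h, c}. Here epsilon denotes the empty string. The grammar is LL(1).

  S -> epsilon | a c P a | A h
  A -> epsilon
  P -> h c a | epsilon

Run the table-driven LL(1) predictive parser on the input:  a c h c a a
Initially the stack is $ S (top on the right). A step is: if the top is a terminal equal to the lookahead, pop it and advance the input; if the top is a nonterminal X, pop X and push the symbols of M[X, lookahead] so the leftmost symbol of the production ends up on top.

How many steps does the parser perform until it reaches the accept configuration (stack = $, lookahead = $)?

     Stack      Input          Action
  1  $ S        a c h c a a $  expand S -> a c P a
  2  $ a P c a  a c h c a a $  match a
  3  $ a P c    c h c a a $    match c
  4  $ a P      h c a a $      expand P -> h c a
  5  $ a a c h  h c a a $      match h
  6  $ a a c    c a a $        match c
  7  $ a a      a a $          match a
  8  $ a        a $            match a
Accept reached after 8 steps.

8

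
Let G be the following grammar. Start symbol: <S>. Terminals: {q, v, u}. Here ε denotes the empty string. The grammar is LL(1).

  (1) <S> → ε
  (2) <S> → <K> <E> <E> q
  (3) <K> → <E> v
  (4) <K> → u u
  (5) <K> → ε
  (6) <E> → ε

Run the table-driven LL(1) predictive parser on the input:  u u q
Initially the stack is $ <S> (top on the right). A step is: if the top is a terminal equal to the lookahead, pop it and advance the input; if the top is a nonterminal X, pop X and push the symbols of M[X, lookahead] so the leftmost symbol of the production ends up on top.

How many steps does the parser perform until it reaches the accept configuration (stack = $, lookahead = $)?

7

     Stack            Input    Action
  1  $ <S>            u u q $  expand <S> → <K> <E> <E> q
  2  $ q <E> <E> <K>  u u q $  expand <K> → u u
  3  $ q <E> <E> u u  u u q $  match u
  4  $ q <E> <E> u    u q $    match u
  5  $ q <E> <E>      q $      expand <E> → ε
  6  $ q <E>          q $      expand <E> → ε
  7  $ q              q $      match q
Accept reached after 7 steps.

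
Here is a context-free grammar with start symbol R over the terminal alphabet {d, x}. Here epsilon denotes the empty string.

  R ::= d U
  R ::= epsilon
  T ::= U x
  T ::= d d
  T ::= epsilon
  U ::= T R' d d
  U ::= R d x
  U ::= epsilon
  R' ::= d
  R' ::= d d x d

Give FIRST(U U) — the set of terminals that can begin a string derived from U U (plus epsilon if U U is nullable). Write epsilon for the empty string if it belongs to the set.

FIRST(R): from R::=d U we get {d}; from R::=epsilon we get {epsilon}. So FIRST(R) = {epsilon, d}.
FIRST(R'): from R'::=d we get {d}; from R'::=d d x d we get {d}. So FIRST(R') = {d}.
FIRST(T): from T::=U x we get {d, x}; from T::=d d we get {d}; from T::=epsilon we get {epsilon}. So FIRST(T) = {epsilon, d, x}.
FIRST(U): from U::=T R' d d we get {d, x}; from U::=R d x we get {d}; from U::=epsilon we get {epsilon}. So FIRST(U) = {epsilon, d, x}.
FIRST(U U): take FIRST of each symbol in turn, carrying on past any symbol whose FIRST contains epsilon; result {epsilon, d, x}.

{epsilon, d, x}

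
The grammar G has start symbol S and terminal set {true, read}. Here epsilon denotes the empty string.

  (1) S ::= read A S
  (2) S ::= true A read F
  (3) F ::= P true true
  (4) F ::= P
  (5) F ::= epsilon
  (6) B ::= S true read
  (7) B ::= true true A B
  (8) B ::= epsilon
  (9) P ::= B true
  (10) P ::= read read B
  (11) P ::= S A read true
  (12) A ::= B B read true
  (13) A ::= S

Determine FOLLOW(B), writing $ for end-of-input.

{$, read, true}

FIRST(S) = {read, true}
FIRST(B) = {epsilon, read, true}  (via S true read)
FIRST(P) = {read, true}  (via B true, S A read true)
FIRST(A) = {read, true}  (via B B read true, S)
FIRST(F) = {epsilon, read, true}  (via P true true, P)
FOLLOW(S) includes $ since S is the start symbol.
FOLLOW(S): in S::=read A S, the suffix after S is empty (adds nothing new); in B::=S true read, S is followed by true read with FIRST {true}; in P::=S A read true, S is followed by A read true with FIRST {read, true}; in A::=S, the suffix after S is empty, so FOLLOW(S) ⊇ FOLLOW(A) = {$, read, true}. Thus FOLLOW(S) = {$, read, true}.
FOLLOW(F): in S::=true A read F, the suffix after F is empty, so FOLLOW(F) ⊇ FOLLOW(S) = {$, read, true}. Thus FOLLOW(F) = {$, read, true}.
FOLLOW(P): in F::=P true true, P is followed by true true with FIRST {true}; in F::=P, the suffix after P is empty, so FOLLOW(P) ⊇ FOLLOW(F) = {$, read, true}. Thus FOLLOW(P) = {$, read, true}.
FOLLOW(B): in B::=true true A B, the suffix after B is empty (adds nothing new); in P::=B true, B is followed by true with FIRST {true}; in P::=read read B, the suffix after B is empty, so FOLLOW(B) ⊇ FOLLOW(P) = {$, read, true}; in A::=B B read true (occurrence 1), B is followed by B read true with FIRST {read, true}; in A::=B B read true (occurrence 2), B is followed by read true with FIRST {read}. Thus FOLLOW(B) = {$, read, true}.
FOLLOW(A): in S::=read A S, A is followed by S with FIRST {read, true}; in S::=true A read F, A is followed by read F with FIRST {read}; in B::=true true A B, A is followed by B with FIRST {epsilon, read, true}; in B::=true true A B, the suffix after A is nullable, so FOLLOW(A) ⊇ FOLLOW(B) = {$, read, true}; in P::=S A read true, A is followed by read true with FIRST {read}. Thus FOLLOW(A) = {$, read, true}.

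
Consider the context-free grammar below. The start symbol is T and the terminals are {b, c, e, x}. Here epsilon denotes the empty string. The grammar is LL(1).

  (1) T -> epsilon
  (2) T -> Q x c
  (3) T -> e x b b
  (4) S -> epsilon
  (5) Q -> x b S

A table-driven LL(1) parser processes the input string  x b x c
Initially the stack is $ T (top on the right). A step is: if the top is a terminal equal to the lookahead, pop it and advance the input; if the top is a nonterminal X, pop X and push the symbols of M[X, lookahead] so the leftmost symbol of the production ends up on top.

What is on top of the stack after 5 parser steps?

x

     Stack        Input      Action
  1  $ T          x b x c $  expand T -> Q x c
  2  $ c x Q      x b x c $  expand Q -> x b S
  3  $ c x S b x  x b x c $  match x
  4  $ c x S b    b x c $    match b
  5  $ c x S      x c $      expand S -> epsilon
Stack after step 5: $ c x (top = x).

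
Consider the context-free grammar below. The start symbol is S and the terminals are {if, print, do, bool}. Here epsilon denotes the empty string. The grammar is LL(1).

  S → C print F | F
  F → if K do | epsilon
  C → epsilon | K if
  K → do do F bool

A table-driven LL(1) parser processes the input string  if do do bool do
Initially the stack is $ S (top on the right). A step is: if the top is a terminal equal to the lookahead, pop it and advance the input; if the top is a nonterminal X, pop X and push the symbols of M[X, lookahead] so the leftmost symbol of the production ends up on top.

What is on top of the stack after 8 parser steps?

do

     Stack              Input               Action
  1  $ S                if do do bool do $  expand S → F
  2  $ F                if do do bool do $  expand F → if K do
  3  $ do K if          if do do bool do $  match if
  4  $ do K             do do bool do $     expand K → do do F bool
  5  $ do bool F do do  do do bool do $     match do
  6  $ do bool F do     do bool do $        match do
  7  $ do bool F        bool do $           expand F → epsilon
  8  $ do bool          bool do $           match bool
Stack after step 8: $ do (top = do).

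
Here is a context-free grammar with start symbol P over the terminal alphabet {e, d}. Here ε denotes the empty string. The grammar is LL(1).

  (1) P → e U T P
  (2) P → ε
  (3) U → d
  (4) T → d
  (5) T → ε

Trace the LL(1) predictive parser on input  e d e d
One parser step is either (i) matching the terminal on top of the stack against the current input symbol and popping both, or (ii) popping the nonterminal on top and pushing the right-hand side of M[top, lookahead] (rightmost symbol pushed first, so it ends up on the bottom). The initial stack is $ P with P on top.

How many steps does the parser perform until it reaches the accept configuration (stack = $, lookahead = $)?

      Stack      Input      Action
   1  $ P        e d e d $  expand P → e U T P
   2  $ P T U e  e d e d $  match e
   3  $ P T U    d e d $    expand U → d
   4  $ P T d    d e d $    match d
   5  $ P T      e d $      expand T → ε
   6  $ P        e d $      expand P → e U T P
   7  $ P T U e  e d $      match e
   8  $ P T U    d $        expand U → d
   9  $ P T d    d $        match d
  10  $ P T      $          expand T → ε
  11  $ P        $          expand P → ε
Accept reached after 11 steps.

11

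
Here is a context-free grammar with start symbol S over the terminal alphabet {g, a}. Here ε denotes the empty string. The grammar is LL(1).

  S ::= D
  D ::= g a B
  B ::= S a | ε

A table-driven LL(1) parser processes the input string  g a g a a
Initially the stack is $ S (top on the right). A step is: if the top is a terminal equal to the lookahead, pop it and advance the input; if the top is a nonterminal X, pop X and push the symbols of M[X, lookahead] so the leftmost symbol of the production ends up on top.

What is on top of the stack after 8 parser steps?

step 1: stack=$ S  input=g a g a a $  — expand S ::= D
step 2: stack=$ D  input=g a g a a $  — expand D ::= g a B
step 3: stack=$ B a g  input=g a g a a $  — match g
step 4: stack=$ B a  input=a g a a $  — match a
step 5: stack=$ B  input=g a a $  — expand B ::= S a
step 6: stack=$ a S  input=g a a $  — expand S ::= D
step 7: stack=$ a D  input=g a a $  — expand D ::= g a B
step 8: stack=$ a B a g  input=g a a $  — match g
Stack after step 8: $ a B a (top = a).

a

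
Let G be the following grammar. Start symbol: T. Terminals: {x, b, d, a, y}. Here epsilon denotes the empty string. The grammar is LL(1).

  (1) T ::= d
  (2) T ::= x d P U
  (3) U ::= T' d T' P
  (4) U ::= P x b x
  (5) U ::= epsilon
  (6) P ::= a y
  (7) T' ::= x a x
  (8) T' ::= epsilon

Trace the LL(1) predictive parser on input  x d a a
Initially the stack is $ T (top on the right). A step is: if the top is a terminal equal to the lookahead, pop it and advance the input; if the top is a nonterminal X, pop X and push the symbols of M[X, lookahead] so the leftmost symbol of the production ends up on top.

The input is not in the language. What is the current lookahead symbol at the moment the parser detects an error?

     Stack      Input      Action
  1  $ T        x d a a $  expand T ::= x d P U
  2  $ U P d x  x d a a $  match x
  3  $ U P d    d a a $    match d
  4  $ U P      a a $      expand P ::= a y
  5  $ U y a    a a $      match a
  6  $ U y      a $        error: top is terminal y but lookahead is a

a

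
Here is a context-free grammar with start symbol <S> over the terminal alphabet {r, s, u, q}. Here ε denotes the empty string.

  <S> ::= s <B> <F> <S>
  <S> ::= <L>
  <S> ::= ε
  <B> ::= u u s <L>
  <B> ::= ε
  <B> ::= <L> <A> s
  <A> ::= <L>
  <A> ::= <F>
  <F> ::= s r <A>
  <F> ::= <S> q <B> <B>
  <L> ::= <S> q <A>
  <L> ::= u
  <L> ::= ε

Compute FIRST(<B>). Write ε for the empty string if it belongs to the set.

FIRST(<S>) = {ε, q, s, u}  (via <L>)
FIRST(<F>) = {q, s, u}  (via <S> q <B> <B>)
FIRST(<L>) = {ε, q, s, u}  (via <S> q <A>)
FIRST(<A>) = {ε, q, s, u}  (via <L>, <F>)
FIRST(<B>) = {ε, q, s, u}  (via <L> <A> s)

{ε, q, s, u}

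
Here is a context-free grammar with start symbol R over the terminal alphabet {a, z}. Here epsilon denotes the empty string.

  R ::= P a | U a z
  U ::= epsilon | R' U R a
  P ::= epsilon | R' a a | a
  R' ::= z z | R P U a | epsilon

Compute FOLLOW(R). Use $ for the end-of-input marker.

{$, a, z}

FIRST(R) = {a, z}  (via P a, U a z)
FIRST(R') = {epsilon, a, z}  (via R P U a)
FIRST(U) = {epsilon, a, z}  (via R' U R a)
FIRST(P) = {epsilon, a, z}  (via R' a a)
FOLLOW(R) includes $ since R is the start symbol.
FOLLOW(R): in U::=R' U R a, R is followed by a with FIRST {a}; in R'::=R P U a, R is followed by P U a with FIRST {a, z}. Thus FOLLOW(R) = {$, a, z}.
FOLLOW(U): in R::=U a z, U is followed by a z with FIRST {a}; in U::=R' U R a, U is followed by R a with FIRST {a, z}; in R'::=R P U a, U is followed by a with FIRST {a}. Thus FOLLOW(U) = {a, z}.
FOLLOW(P): in R::=P a, P is followed by a with FIRST {a}; in R'::=R P U a, P is followed by U a with FIRST {a, z}. Thus FOLLOW(P) = {a, z}.
FOLLOW(R'): in U::=R' U R a, R' is followed by U R a with FIRST {a, z}; in P::=R' a a, R' is followed by a a with FIRST {a}. Thus FOLLOW(R') = {a, z}.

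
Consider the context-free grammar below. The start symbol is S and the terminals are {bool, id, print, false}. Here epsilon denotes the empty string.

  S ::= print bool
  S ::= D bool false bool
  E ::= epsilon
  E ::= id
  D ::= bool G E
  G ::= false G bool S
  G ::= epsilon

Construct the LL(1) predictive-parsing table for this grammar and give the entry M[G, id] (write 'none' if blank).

G ::= epsilon

FIRST(E): from E::=epsilon we get {epsilon}; from E::=id we get {id}. So FIRST(E) = {epsilon, id}.
FIRST(D): from D::=bool G E we get {bool}. So FIRST(D) = {bool}.
FIRST(G): from G::=false G bool S we get {false}; from G::=epsilon we get {epsilon}. So FIRST(G) = {epsilon, false}.
FIRST(S): from S::=print bool we get {print}; from S::=D bool false bool we get {bool}. So FIRST(S) = {bool, print}.
FOLLOW(S) includes $ since S is the start symbol.
FOLLOW(D): in S::=D bool false bool, D is followed by bool false bool with FIRST {bool}. Thus FOLLOW(D) = {bool}.
FOLLOW(G): in D::=bool G E, G is followed by E with FIRST {epsilon, id}; in D::=bool G E, the suffix after G is nullable, so FOLLOW(G) ⊇ FOLLOW(D) = {bool}; in G::=false G bool S, G is followed by bool S with FIRST {bool}. Thus FOLLOW(G) = {bool, id}.
For G ::= false G bool S: FIRST(false G bool S) = {false}, so it goes in M[G, t] for t ∈ {false}.
For G ::= epsilon: FIRST(epsilon) = {epsilon}, so it goes in M[G, t] for t ∈ {}; since epsilon ∈ FIRST, also for every t ∈ FOLLOW(G) = {bool, id}.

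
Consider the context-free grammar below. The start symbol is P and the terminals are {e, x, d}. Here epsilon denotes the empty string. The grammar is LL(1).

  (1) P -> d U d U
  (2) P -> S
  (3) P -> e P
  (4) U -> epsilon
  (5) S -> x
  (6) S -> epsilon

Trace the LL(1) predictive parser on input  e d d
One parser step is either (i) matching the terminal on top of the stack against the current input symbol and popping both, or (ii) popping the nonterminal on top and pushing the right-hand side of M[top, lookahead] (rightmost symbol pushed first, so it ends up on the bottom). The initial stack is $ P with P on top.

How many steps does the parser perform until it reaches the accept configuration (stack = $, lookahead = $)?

7

step 1: stack=$ P  input=e d d $  — expand P -> e P
step 2: stack=$ P e  input=e d d $  — match e
step 3: stack=$ P  input=d d $  — expand P -> d U d U
step 4: stack=$ U d U d  input=d d $  — match d
step 5: stack=$ U d U  input=d $  — expand U -> epsilon
step 6: stack=$ U d  input=d $  — match d
step 7: stack=$ U  input=$  — expand U -> epsilon
Accept reached after 7 steps.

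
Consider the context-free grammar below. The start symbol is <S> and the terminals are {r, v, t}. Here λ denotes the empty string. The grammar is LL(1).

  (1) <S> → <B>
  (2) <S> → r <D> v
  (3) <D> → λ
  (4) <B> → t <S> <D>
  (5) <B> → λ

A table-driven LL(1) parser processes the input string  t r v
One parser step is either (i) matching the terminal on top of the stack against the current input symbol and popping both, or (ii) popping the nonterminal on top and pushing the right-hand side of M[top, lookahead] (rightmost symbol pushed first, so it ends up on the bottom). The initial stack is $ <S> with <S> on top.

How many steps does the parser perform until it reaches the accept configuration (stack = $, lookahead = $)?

     Stack          Input    Action
  1  $ <S>          t r v $  expand <S> → <B>
  2  $ <B>          t r v $  expand <B> → t <S> <D>
  3  $ <D> <S> t    t r v $  match t
  4  $ <D> <S>      r v $    expand <S> → r <D> v
  5  $ <D> v <D> r  r v $    match r
  6  $ <D> v <D>    v $      expand <D> → λ
  7  $ <D> v        v $      match v
  8  $ <D>          $        expand <D> → λ
Accept reached after 8 steps.

8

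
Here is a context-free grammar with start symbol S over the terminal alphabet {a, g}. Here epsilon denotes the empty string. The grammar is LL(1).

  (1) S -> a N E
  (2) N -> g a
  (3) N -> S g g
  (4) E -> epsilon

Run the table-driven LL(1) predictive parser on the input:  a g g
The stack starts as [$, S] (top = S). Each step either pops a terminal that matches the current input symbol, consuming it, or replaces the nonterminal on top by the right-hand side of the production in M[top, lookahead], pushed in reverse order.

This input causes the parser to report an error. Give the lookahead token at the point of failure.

g

     Stack    Input    Action
  1  $ S      a g g $  expand S -> a N E
  2  $ E N a  a g g $  match a
  3  $ E N    g g $    expand N -> g a
  4  $ E a g  g g $    match g
  5  $ E a    g $      error: top is terminal a but lookahead is g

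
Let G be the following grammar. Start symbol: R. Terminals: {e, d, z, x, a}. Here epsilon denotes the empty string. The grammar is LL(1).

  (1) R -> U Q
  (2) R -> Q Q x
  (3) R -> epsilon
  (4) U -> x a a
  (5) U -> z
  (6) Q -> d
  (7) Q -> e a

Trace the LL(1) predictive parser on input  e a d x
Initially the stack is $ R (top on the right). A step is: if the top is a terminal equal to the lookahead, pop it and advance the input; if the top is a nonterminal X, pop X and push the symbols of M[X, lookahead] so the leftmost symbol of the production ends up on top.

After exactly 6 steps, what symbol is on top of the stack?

x

     Stack      Input      Action
  1  $ R        e a d x $  expand R -> Q Q x
  2  $ x Q Q    e a d x $  expand Q -> e a
  3  $ x Q a e  e a d x $  match e
  4  $ x Q a    a d x $    match a
  5  $ x Q      d x $      expand Q -> d
  6  $ x d      d x $      match d
Stack after step 6: $ x (top = x).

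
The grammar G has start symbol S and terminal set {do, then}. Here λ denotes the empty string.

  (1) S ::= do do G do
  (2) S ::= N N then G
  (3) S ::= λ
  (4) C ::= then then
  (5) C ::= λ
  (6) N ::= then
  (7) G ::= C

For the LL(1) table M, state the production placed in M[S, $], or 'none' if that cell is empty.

FIRST(C) = {λ, then}
FIRST(N) = {then}
FIRST(S) = {λ, do, then}  (via N N then G)
FIRST(G) = {λ, then}  (via C)
FOLLOW(S) includes $ since S is the start symbol.
FOLLOW(S): S appears on no right-hand side. Thus FOLLOW(S) = {$}.
For S ::= do do G do: FIRST(do do G do) = {do}, so it goes in M[S, t] for t ∈ {do}.
For S ::= N N then G: FIRST(N N then G) = {then}, so it goes in M[S, t] for t ∈ {then}.
For S ::= λ: FIRST(λ) = {λ}, so it goes in M[S, t] for t ∈ {}; since λ ∈ FIRST, also for every t ∈ FOLLOW(S) = {$}.

S ::= λ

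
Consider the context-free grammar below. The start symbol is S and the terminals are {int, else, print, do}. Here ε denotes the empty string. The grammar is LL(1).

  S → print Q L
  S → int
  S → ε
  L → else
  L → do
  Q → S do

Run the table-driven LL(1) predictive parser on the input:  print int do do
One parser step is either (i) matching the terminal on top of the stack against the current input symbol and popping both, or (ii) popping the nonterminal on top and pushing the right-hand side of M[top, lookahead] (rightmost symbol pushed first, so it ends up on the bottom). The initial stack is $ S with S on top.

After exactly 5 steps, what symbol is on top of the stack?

step 1: stack=$ S  input=print int do do $  — expand S → print Q L
step 2: stack=$ L Q print  input=print int do do $  — match print
step 3: stack=$ L Q  input=int do do $  — expand Q → S do
step 4: stack=$ L do S  input=int do do $  — expand S → int
step 5: stack=$ L do int  input=int do do $  — match int
Stack after step 5: $ L do (top = do).

do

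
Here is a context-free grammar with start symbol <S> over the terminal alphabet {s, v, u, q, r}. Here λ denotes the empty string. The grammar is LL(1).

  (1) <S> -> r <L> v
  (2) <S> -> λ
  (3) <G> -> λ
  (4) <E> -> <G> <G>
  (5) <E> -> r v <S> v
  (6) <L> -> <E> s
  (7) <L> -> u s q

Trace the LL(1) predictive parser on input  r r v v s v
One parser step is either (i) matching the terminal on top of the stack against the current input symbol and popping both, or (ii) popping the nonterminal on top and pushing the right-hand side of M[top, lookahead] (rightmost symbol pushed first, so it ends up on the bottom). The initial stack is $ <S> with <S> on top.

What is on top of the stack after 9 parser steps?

v

     Stack            Input          Action
  1  $ <S>            r r v v s v $  expand <S> -> r <L> v
  2  $ v <L> r        r r v v s v $  match r
  3  $ v <L>          r v v s v $    expand <L> -> <E> s
  4  $ v s <E>        r v v s v $    expand <E> -> r v <S> v
  5  $ v s v <S> v r  r v v s v $    match r
  6  $ v s v <S> v    v v s v $      match v
  7  $ v s v <S>      v s v $        expand <S> -> λ
  8  $ v s v          v s v $        match v
  9  $ v s            s v $          match s
Stack after step 9: $ v (top = v).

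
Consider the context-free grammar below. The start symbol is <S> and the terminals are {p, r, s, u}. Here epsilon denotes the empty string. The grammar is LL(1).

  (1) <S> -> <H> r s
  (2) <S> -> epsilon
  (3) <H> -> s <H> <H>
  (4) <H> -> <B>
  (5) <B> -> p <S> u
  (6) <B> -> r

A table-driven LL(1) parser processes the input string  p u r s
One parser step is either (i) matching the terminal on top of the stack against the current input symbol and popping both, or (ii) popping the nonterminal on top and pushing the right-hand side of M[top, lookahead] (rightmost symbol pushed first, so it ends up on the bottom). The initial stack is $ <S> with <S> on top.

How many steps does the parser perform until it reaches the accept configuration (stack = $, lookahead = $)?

     Stack          Input      Action
  1  $ <S>          p u r s $  expand <S> -> <H> r s
  2  $ s r <H>      p u r s $  expand <H> -> <B>
  3  $ s r <B>      p u r s $  expand <B> -> p <S> u
  4  $ s r u <S> p  p u r s $  match p
  5  $ s r u <S>    u r s $    expand <S> -> epsilon
  6  $ s r u        u r s $    match u
  7  $ s r          r s $      match r
  8  $ s            s $        match s
Accept reached after 8 steps.

8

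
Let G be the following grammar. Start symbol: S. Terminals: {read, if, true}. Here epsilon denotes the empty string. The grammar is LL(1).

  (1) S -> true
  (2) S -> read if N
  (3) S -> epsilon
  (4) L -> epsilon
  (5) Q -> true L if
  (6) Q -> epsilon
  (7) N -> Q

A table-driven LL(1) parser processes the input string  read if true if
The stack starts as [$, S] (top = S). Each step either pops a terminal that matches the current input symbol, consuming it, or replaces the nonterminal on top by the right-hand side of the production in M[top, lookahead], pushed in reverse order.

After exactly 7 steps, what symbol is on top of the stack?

if

     Stack        Input              Action
  1  $ S          read if true if $  expand S -> read if N
  2  $ N if read  read if true if $  match read
  3  $ N if       if true if $       match if
  4  $ N          true if $          expand N -> Q
  5  $ Q          true if $          expand Q -> true L if
  6  $ if L true  true if $          match true
  7  $ if L       if $               expand L -> epsilon
Stack after step 7: $ if (top = if).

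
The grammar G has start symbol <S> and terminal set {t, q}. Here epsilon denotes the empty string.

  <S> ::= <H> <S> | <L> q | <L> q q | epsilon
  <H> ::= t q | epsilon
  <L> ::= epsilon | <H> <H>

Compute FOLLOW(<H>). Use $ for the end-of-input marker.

FIRST(<H>): from <H>::=t q we get {t}; from <H>::=epsilon we get {epsilon}. So FIRST(<H>) = {epsilon, t}.
FIRST(<L>): from <L>::=epsilon we get {epsilon}; from <L>::=<H> <H> we get {epsilon, t}. So FIRST(<L>) = {epsilon, t}.
FIRST(<S>): from <S>::=<H> <S> we get {epsilon, q, t}; from <S>::=<L> q we get {q, t}; from <S>::=<L> q q we get {q, t}; from <S>::=epsilon we get {epsilon}. So FIRST(<S>) = {epsilon, q, t}.
FOLLOW(<S>) includes $ since <S> is the start symbol.
FOLLOW(<S>): in <S>::=<H> <S>, the suffix after <S> is empty (adds nothing new). Thus FOLLOW(<S>) = {$}.
FOLLOW(<L>): in <S>::=<L> q, <L> is followed by q with FIRST {q}; in <S>::=<L> q q, <L> is followed by q q with FIRST {q}. Thus FOLLOW(<L>) = {q}.
FOLLOW(<H>): in <S>::=<H> <S>, <H> is followed by <S> with FIRST {epsilon, q, t}; in <S>::=<H> <S>, the suffix after <H> is nullable, so FOLLOW(<H>) ⊇ FOLLOW(<S>) = {$}; in <L>::=<H> <H> (occurrence 1), <H> is followed by <H> with FIRST {epsilon, t}; in <L>::=<H> <H> (occurrence 1), the suffix after <H> is nullable, so FOLLOW(<H>) ⊇ FOLLOW(<L>) = {q}; in <L>::=<H> <H> (occurrence 2), the suffix after <H> is empty, so FOLLOW(<H>) ⊇ FOLLOW(<L>) = {q}. Thus FOLLOW(<H>) = {$, q, t}.

{$, q, t}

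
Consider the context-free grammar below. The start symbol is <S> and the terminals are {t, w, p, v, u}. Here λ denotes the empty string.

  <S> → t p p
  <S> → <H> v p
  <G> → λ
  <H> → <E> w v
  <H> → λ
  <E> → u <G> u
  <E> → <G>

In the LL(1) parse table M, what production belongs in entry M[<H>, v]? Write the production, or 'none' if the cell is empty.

FIRST(<G>) = {λ}
FIRST(<E>) = {λ, u}  (via <G>)
FIRST(<H>) = {λ, u, w}  (via <E> w v)
FIRST(<S>) = {t, u, v, w}  (via <H> v p)
FOLLOW(<S>) includes $ since <S> is the start symbol.
FOLLOW(<H>): in <S>→<H> v p, <H> is followed by v p with FIRST {v}. Thus FOLLOW(<H>) = {v}.
For <H> → <E> w v: FIRST(<E> w v) = {u, w}, so it goes in M[<H>, t] for t ∈ {u, w}.
For <H> → λ: FIRST(λ) = {λ}, so it goes in M[<H>, t] for t ∈ {}; since λ ∈ FIRST, also for every t ∈ FOLLOW(<H>) = {v}.

<H> → λ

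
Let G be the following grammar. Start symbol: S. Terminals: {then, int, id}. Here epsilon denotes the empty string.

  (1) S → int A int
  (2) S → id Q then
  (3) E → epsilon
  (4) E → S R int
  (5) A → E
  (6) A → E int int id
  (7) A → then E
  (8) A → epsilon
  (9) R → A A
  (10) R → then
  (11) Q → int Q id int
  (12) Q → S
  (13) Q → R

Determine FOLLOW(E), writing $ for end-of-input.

FIRST(S) = {id, int}
FIRST(E) = {epsilon, id, int}  (via S R int)
FIRST(A) = {epsilon, id, int, then}  (via E, E int int id)
FIRST(R) = {epsilon, id, int, then}  (via A A)
FIRST(Q) = {epsilon, id, int, then}  (via S, R)
FOLLOW(S) includes $ since S is the start symbol.
FOLLOW(Q): in S→id Q then, Q is followed by then with FIRST {then}; in Q→int Q id int, Q is followed by id int with FIRST {id}. Thus FOLLOW(Q) = {id, then}.
FOLLOW(S): in E→S R int, S is followed by R int with FIRST {id, int, then}; in Q→S, the suffix after S is empty, so FOLLOW(S) ⊇ FOLLOW(Q) = {id, then}. Thus FOLLOW(S) = {$, id, int, then}.
FOLLOW(R): in E→S R int, R is followed by int with FIRST {int}; in Q→R, the suffix after R is empty, so FOLLOW(R) ⊇ FOLLOW(Q) = {id, then}. Thus FOLLOW(R) = {id, int, then}.
FOLLOW(A): in S→int A int, A is followed by int with FIRST {int}; in R→A A (occurrence 1), A is followed by A with FIRST {epsilon, id, int, then}; in R→A A (occurrence 1), the suffix after A is nullable, so FOLLOW(A) ⊇ FOLLOW(R) = {id, int, then}; in R→A A (occurrence 2), the suffix after A is empty, so FOLLOW(A) ⊇ FOLLOW(R) = {id, int, then}. Thus FOLLOW(A) = {id, int, then}.
FOLLOW(E): in A→E, the suffix after E is empty, so FOLLOW(E) ⊇ FOLLOW(A) = {id, int, then}; in A→E int int id, E is followed by int int id with FIRST {int}; in A→then E, the suffix after E is empty, so FOLLOW(E) ⊇ FOLLOW(A) = {id, int, then}. Thus FOLLOW(E) = {id, int, then}.

{id, int, then}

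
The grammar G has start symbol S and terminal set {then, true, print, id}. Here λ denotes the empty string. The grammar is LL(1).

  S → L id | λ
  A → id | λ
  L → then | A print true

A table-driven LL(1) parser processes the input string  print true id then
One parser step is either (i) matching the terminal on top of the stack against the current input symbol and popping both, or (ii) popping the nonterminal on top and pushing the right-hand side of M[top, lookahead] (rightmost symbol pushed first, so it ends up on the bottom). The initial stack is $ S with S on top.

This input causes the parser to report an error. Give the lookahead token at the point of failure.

then

step 1: stack=$ S  input=print true id then $  — expand S → L id
step 2: stack=$ id L  input=print true id then $  — expand L → A print true
step 3: stack=$ id true print A  input=print true id then $  — expand A → λ
step 4: stack=$ id true print  input=print true id then $  — match print
step 5: stack=$ id true  input=true id then $  — match true
step 6: stack=$ id  input=id then $  — match id
step 7: stack=$  input=then $  — error: stack empty but input remains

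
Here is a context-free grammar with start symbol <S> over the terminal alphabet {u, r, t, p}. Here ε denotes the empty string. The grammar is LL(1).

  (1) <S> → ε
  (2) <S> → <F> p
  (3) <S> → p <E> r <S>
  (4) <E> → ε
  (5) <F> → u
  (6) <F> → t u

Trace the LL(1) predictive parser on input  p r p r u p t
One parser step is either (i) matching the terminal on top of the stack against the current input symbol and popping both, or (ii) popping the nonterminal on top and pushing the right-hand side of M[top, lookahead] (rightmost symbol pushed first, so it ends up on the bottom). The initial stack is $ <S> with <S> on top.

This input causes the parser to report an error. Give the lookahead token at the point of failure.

t

      Stack          Input            Action
   1  $ <S>          p r p r u p t $  expand <S> → p <E> r <S>
   2  $ <S> r <E> p  p r p r u p t $  match p
   3  $ <S> r <E>    r p r u p t $    expand <E> → ε
   4  $ <S> r        r p r u p t $    match r
   5  $ <S>          p r u p t $      expand <S> → p <E> r <S>
   6  $ <S> r <E> p  p r u p t $      match p
   7  $ <S> r <E>    r u p t $        expand <E> → ε
   8  $ <S> r        r u p t $        match r
   9  $ <S>          u p t $          expand <S> → <F> p
  10  $ p <F>        u p t $          expand <F> → u
  11  $ p u          u p t $          match u
  12  $ p            p t $            match p
  13  $              t $              error: stack empty but input remains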